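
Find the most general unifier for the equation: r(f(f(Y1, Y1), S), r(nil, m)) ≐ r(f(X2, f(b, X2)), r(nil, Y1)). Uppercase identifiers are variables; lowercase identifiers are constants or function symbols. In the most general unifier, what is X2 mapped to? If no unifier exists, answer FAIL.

Decompose r/2: f(f(Y1, Y1), S) ≐ f(X2, f(b, X2)),  r(nil, m) ≐ r(nil, Y1).
Decompose f/2: f(Y1, Y1) ≐ X2,  S ≐ f(b, X2).
Bind X2 := f(Y1, Y1); substituting into the one remaining equation that mentions X2 gives: S ≐ f(b, f(Y1, Y1)).
Bind S := f(b, f(Y1, Y1)); no other remaining equation mentions S.
Decompose r/2: nil ≐ nil,  m ≐ Y1.
Delete trivial equation nil ≐ nil.
Bind Y1 := m. Substituting into the earlier bindings gives X2 := f(m, m), S := f(b, f(m, m)).
MGU = { X2 -> f(m, m), S -> f(b, f(m, m)), Y1 -> m }, so X2 -> f(m, m).

f(m, m)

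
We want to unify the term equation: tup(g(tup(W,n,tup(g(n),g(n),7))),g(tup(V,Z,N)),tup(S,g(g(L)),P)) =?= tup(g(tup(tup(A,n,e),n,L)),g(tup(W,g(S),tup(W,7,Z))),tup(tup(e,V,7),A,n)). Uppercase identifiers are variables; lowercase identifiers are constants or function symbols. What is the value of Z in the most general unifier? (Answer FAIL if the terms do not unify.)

Decompose tup/3: g(tup(W,n,tup(g(n),g(n),7))) =?= g(tup(tup(A,n,e),n,L)),  g(tup(V,Z,N)) =?= g(tup(W,g(S),tup(W,7,Z))),  tup(S,g(g(L)),P) =?= tup(tup(e,V,7),A,n).
Decompose g/1: tup(W,n,tup(g(n),g(n),7)) =?= tup(tup(A,n,e),n,L).
Decompose tup/3: W =?= tup(A,n,e),  n =?= n,  tup(g(n),g(n),7) =?= L.
Bind W := tup(A,n,e); substituting into the one remaining equation that mentions W gives: g(tup(V,Z,N)) =?= g(tup(tup(A,n,e),g(S),tup(tup(A,n,e),7,Z))).
Delete trivial equation n =?= n.
Bind L := tup(g(n),g(n),7); substituting into the one remaining equation that mentions L gives: tup(S,g(g(tup(g(n),g(n),7))),P) =?= tup(tup(e,V,7),A,n).
Decompose g/1: tup(V,Z,N) =?= tup(tup(A,n,e),g(S),tup(tup(A,n,e),7,Z)).
Decompose tup/3: V =?= tup(A,n,e),  Z =?= g(S),  N =?= tup(tup(A,n,e),7,Z).
Bind V := tup(A,n,e); substituting into the one remaining equation that mentions V gives: tup(S,g(g(tup(g(n),g(n),7))),P) =?= tup(tup(e,tup(A,n,e),7),A,n).
Bind Z := g(S); substituting into the one remaining equation that mentions Z gives: N =?= tup(tup(A,n,e),7,g(S)).
Bind N := tup(tup(A,n,e),7,g(S)); no other remaining equation mentions N.
Decompose tup/3: S =?= tup(e,tup(A,n,e),7),  g(g(tup(g(n),g(n),7))) =?= A,  P =?= n.
Bind S := tup(e,tup(A,n,e),7); no other remaining equation mentions S. Substituting into the earlier bindings gives Z := g(tup(e,tup(A,n,e),7)), N := tup(tup(A,n,e),7,g(tup(e,tup(A,n,e),7))).
Bind A := g(g(tup(g(n),g(n),7))); no other remaining equation mentions A. Substituting into the earlier bindings gives W := tup(g(g(tup(g(n),g(n),7))),n,e), V := tup(g(g(tup(g(n),g(n),7))),n,e), Z := g(tup(e,tup(g(g(tup(g(n),g(n),7))),n,e),7)), N := tup(tup(g(g(tup(g(n),g(n),7))),n,e),7,g(tup(e,tup(g(g(tup(g(n),g(n),7))),n,e),7))), S := tup(e,tup(g(g(tup(g(n),g(n),7))),n,e),7).
Bind P := n.
MGU = { W -> tup(g(g(tup(g(n),g(n),7))),n,e), L -> tup(g(n),g(n),7), V -> tup(g(g(tup(g(n),g(n),7))),n,e), Z -> g(tup(e,tup(g(g(tup(g(n),g(n),7))),n,e),7)), N -> tup(tup(g(g(tup(g(n),g(n),7))),n,e),7,g(tup(e,tup(g(g(tup(g(n),g(n),7))),n,e),7))), S -> tup(e,tup(g(g(tup(g(n),g(n),7))),n,e),7), A -> g(g(tup(g(n),g(n),7))), P -> n }, so Z -> g(tup(e,tup(g(g(tup(g(n),g(n),7))),n,e),7)).

g(tup(e,tup(g(g(tup(g(n),g(n),7))),n,e),7))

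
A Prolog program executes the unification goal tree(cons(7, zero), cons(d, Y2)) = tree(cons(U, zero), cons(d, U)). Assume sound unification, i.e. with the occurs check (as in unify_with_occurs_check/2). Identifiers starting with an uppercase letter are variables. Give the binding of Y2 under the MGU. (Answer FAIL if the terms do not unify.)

7

Decompose tree/2: cons(7, zero) = cons(U, zero),  cons(d, Y2) = cons(d, U).
Decompose cons/2: 7 = U,  zero = zero.
Bind U := 7; substituting into the one remaining equation that mentions U gives: cons(d, Y2) = cons(d, 7).
Delete trivial equation zero = zero.
Decompose cons/2: d = d,  Y2 = 7.
Delete trivial equation d = d.
Bind Y2 := 7.
MGU = { U ↦ 7, Y2 ↦ 7 }, so Y2 ↦ 7.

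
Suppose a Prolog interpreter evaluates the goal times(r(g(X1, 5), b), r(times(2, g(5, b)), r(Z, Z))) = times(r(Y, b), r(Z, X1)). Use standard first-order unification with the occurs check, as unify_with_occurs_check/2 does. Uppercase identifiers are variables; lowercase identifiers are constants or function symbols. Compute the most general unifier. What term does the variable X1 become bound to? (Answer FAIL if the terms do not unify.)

Decompose times/2: r(g(X1, 5), b) = r(Y, b),  r(times(2, g(5, b)), r(Z, Z)) = r(Z, X1).
Decompose r/2: g(X1, 5) = Y,  b = b.
Bind Y := g(X1, 5); no other remaining equation mentions Y.
Delete trivial equation b = b.
Decompose r/2: times(2, g(5, b)) = Z,  r(Z, Z) = X1.
Bind Z := times(2, g(5, b)); substituting into the remaining equation gives: r(times(2, g(5, b)), times(2, g(5, b))) = X1.
Bind X1 := r(times(2, g(5, b)), times(2, g(5, b))). Substituting into the earlier binding gives Y := g(r(times(2, g(5, b)), times(2, g(5, b))), 5).
MGU = { Y -> g(r(times(2, g(5, b)), times(2, g(5, b))), 5), Z -> times(2, g(5, b)), X1 -> r(times(2, g(5, b)), times(2, g(5, b))) }, so X1 -> r(times(2, g(5, b)), times(2, g(5, b))).

r(times(2, g(5, b)), times(2, g(5, b)))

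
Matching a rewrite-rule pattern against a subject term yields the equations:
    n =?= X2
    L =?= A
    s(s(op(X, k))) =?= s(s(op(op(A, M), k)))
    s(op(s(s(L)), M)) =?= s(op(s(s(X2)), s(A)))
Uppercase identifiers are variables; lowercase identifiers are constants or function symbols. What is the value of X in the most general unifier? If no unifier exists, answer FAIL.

op(n, s(n))

Bind X2 := n; substituting into the one remaining equation that mentions X2 gives: s(op(s(s(L)), M)) =?= s(op(s(s(n)), s(A))).
Bind L := A; substituting into the one remaining equation that mentions L gives: s(op(s(s(A)), M)) =?= s(op(s(s(n)), s(A))).
Decompose s/1: s(op(X, k)) =?= s(op(op(A, M), k)).
Decompose s/1: op(X, k) =?= op(op(A, M), k).
Decompose op/2: X =?= op(A, M),  k =?= k.
Bind X := op(A, M); no other remaining equation mentions X.
Delete trivial equation k =?= k.
Decompose s/1: op(s(s(A)), M) =?= op(s(s(n)), s(A)).
Decompose op/2: s(s(A)) =?= s(s(n)),  M =?= s(A).
Decompose s/1: s(A) =?= s(n).
Decompose s/1: A =?= n.
Bind A := n; substituting into the remaining equation gives: M =?= s(n). Substituting into the earlier bindings gives L := n, X := op(n, M).
Bind M := s(n). Substituting into the earlier binding gives X := op(n, s(n)).
MGU = { X2 := n, L := n, X := op(n, s(n)), A := n, M := s(n) }, so X := op(n, s(n)).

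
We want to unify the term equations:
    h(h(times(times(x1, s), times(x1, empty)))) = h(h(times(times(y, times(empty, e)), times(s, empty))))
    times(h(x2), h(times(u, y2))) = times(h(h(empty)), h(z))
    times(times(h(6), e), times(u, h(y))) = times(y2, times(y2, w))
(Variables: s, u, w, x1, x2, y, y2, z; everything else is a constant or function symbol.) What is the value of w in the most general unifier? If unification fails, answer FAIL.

h(times(empty, e))

Decompose h/1: h(times(times(x1, s), times(x1, empty))) = h(times(times(y, times(empty, e)), times(s, empty))).
Decompose h/1: times(times(x1, s), times(x1, empty)) = times(times(y, times(empty, e)), times(s, empty)).
Decompose times/2: times(x1, s) = times(y, times(empty, e)),  times(x1, empty) = times(s, empty).
Decompose times/2: x1 = y,  s = times(empty, e).
Bind x1 := y; substituting into the one remaining equation that mentions x1 gives: times(y, empty) = times(s, empty).
Bind s := times(empty, e); substituting into the one remaining equation that mentions s gives: times(y, empty) = times(times(empty, e), empty).
Decompose times/2: y = times(empty, e),  empty = empty.
Bind y := times(empty, e); substituting into the one remaining equation that mentions y gives: times(times(h(6), e), times(u, h(times(empty, e)))) = times(y2, times(y2, w)). Substituting into the earlier binding gives x1 := times(empty, e).
Delete trivial equation empty = empty.
Decompose times/2: h(x2) = h(h(empty)),  h(times(u, y2)) = h(z).
Decompose h/1: x2 = h(empty).
Bind x2 := h(empty); no other remaining equation mentions x2.
Decompose h/1: times(u, y2) = z.
Bind z := times(u, y2); no other remaining equation mentions z.
Decompose times/2: times(h(6), e) = y2,  times(u, h(times(empty, e))) = times(y2, w).
Bind y2 := times(h(6), e); substituting into the remaining equation gives: times(u, h(times(empty, e))) = times(times(h(6), e), w). Substituting into the earlier binding gives z := times(u, times(h(6), e)).
Decompose times/2: u = times(h(6), e),  h(times(empty, e)) = w.
Bind u := times(h(6), e); no other remaining equation mentions u. Substituting into the earlier binding gives z := times(times(h(6), e), times(h(6), e)).
Bind w := h(times(empty, e)).
MGU = { x1 ↦ times(empty, e), s ↦ times(empty, e), y ↦ times(empty, e), x2 ↦ h(empty), z ↦ times(times(h(6), e), times(h(6), e)), y2 ↦ times(h(6), e), u ↦ times(h(6), e), w ↦ h(times(empty, e)) }, so w ↦ h(times(empty, e)).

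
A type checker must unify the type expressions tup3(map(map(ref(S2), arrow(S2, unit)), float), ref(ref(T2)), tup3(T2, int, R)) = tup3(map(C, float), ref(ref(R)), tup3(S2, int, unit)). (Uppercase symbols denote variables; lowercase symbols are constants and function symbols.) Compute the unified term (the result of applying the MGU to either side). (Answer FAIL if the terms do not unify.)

tup3(map(map(ref(unit), arrow(unit, unit)), float), ref(ref(unit)), tup3(unit, int, unit))

Decompose tup3/3: map(map(ref(S2), arrow(S2, unit)), float) = map(C, float),  ref(ref(T2)) = ref(ref(R)),  tup3(T2, int, R) = tup3(S2, int, unit).
Decompose map/2: map(ref(S2), arrow(S2, unit)) = C,  float = float.
Bind C := map(ref(S2), arrow(S2, unit)); no other remaining equation mentions C.
Delete trivial equation float = float.
Decompose ref/1: ref(T2) = ref(R).
Decompose ref/1: T2 = R.
Bind T2 := R; substituting into the remaining equation gives: tup3(R, int, R) = tup3(S2, int, unit).
Decompose tup3/3: R = S2,  int = int,  R = unit.
Bind R := S2; substituting into the one remaining equation that mentions R gives: S2 = unit. Substituting into the earlier binding gives T2 := S2.
Delete trivial equation int = int.
Bind S2 := unit. Substituting into the earlier bindings gives C := map(ref(unit), arrow(unit, unit)), T2 := unit, R := unit.
Applying the MGU to either side gives tup3(map(map(ref(unit), arrow(unit, unit)), float), ref(ref(unit)), tup3(unit, int, unit)).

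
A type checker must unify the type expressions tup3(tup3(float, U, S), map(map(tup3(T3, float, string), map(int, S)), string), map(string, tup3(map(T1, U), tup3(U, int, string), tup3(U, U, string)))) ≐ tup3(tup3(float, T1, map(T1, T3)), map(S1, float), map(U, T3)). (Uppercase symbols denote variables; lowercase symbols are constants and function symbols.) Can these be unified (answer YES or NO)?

NO

Decompose tup3/3: tup3(float, U, S) ≐ tup3(float, T1, map(T1, T3)),  map(map(tup3(T3, float, string), map(int, S)), string) ≐ map(S1, float),  map(string, tup3(map(T1, U), tup3(U, int, string), tup3(U, U, string))) ≐ map(U, T3).
Decompose tup3/3: float ≐ float,  U ≐ T1,  S ≐ map(T1, T3).
Delete trivial equation float ≐ float.
Bind U := T1; substituting into the one remaining equation that mentions U gives: map(string, tup3(map(T1, T1), tup3(T1, int, string), tup3(T1, T1, string))) ≐ map(T1, T3).
Bind S := map(T1, T3); substituting into the one remaining equation that mentions S gives: map(map(tup3(T3, float, string), map(int, map(T1, T3))), string) ≐ map(S1, float).
Decompose map/2: map(tup3(T3, float, string), map(int, map(T1, T3))) ≐ S1,  string ≐ float.
Bind S1 := map(tup3(T3, float, string), map(int, map(T1, T3))); no other remaining equation mentions S1.
Clash: constants string and float differ; no unifier exists.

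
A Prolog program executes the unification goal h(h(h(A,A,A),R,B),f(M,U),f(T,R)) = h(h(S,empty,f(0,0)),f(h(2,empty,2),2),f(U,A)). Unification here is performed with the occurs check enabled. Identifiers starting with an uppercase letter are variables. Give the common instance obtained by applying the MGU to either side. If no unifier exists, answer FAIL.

h(h(h(empty,empty,empty),empty,f(0,0)),f(h(2,empty,2),2),f(2,empty))

Decompose h/3: h(h(A,A,A),R,B) = h(S,empty,f(0,0)),  f(M,U) = f(h(2,empty,2),2),  f(T,R) = f(U,A).
Decompose h/3: h(A,A,A) = S,  R = empty,  B = f(0,0).
Bind S := h(A,A,A); no other remaining equation mentions S.
Bind R := empty; substituting into the one remaining equation that mentions R gives: f(T,empty) = f(U,A).
Bind B := f(0,0); no other remaining equation mentions B.
Decompose f/2: M = h(2,empty,2),  U = 2.
Bind M := h(2,empty,2); no other remaining equation mentions M.
Bind U := 2; substituting into the remaining equation gives: f(T,empty) = f(2,A).
Decompose f/2: T = 2,  empty = A.
Bind T := 2; no other remaining equation mentions T.
Bind A := empty. Substituting into the earlier binding gives S := h(empty,empty,empty).
Applying the MGU to either side gives h(h(h(empty,empty,empty),empty,f(0,0)),f(h(2,empty,2),2),f(2,empty)).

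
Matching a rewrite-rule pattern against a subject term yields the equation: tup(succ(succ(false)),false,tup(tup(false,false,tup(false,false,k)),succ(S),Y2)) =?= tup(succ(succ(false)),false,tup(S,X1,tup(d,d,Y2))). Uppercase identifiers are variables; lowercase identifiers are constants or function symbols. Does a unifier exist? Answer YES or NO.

NO

Decompose tup/3: succ(succ(false)) =?= succ(succ(false)),  false =?= false,  tup(tup(false,false,tup(false,false,k)),succ(S),Y2) =?= tup(S,X1,tup(d,d,Y2)).
Delete trivial equation succ(succ(false)) =?= succ(succ(false)).
Delete trivial equation false =?= false.
Decompose tup/3: tup(false,false,tup(false,false,k)) =?= S,  succ(S) =?= X1,  Y2 =?= tup(d,d,Y2).
Bind S := tup(false,false,tup(false,false,k)); substituting into the one remaining equation that mentions S gives: succ(tup(false,false,tup(false,false,k))) =?= X1.
Bind X1 := succ(tup(false,false,tup(false,false,k))); no other remaining equation mentions X1.
Occurs check fails: Y2 occurs in tup(d,d,Y2); the equation Y2 =?= tup(d,d,Y2) has no finite solution.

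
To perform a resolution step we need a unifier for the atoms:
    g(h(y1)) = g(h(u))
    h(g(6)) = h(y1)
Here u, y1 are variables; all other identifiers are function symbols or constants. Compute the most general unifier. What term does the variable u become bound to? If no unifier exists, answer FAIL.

Decompose g/1: h(y1) = h(u).
Decompose h/1: y1 = u.
Bind y1 := u; substituting into the remaining equation gives: h(g(6)) = h(u).
Decompose h/1: g(6) = u.
Bind u := g(6). Substituting into the earlier binding gives y1 := g(6).
MGU = { y1 -> g(6), u -> g(6) }, so u -> g(6).

g(6)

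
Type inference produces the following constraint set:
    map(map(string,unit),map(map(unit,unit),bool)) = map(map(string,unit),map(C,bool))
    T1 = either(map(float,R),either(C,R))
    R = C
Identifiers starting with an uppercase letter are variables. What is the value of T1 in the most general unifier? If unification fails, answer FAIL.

Decompose map/2: map(string,unit) = map(string,unit),  map(map(unit,unit),bool) = map(C,bool).
Delete trivial equation map(string,unit) = map(string,unit).
Decompose map/2: map(unit,unit) = C,  bool = bool.
Bind C := map(unit,unit); substituting into the 2 remaining equations that mention C gives: T1 = either(map(float,R),either(map(unit,unit),R)),  R = map(unit,unit).
Delete trivial equation bool = bool.
Bind T1 := either(map(float,R),either(map(unit,unit),R)); no other remaining equation mentions T1.
Bind R := map(unit,unit). Substituting into the earlier binding gives T1 := either(map(float,map(unit,unit)),either(map(unit,unit),map(unit,unit))).
MGU = { C := map(unit,unit), T1 := either(map(float,map(unit,unit)),either(map(unit,unit),map(unit,unit))), R := map(unit,unit) }, so T1 := either(map(float,map(unit,unit)),either(map(unit,unit),map(unit,unit))).

either(map(float,map(unit,unit)),either(map(unit,unit),map(unit,unit)))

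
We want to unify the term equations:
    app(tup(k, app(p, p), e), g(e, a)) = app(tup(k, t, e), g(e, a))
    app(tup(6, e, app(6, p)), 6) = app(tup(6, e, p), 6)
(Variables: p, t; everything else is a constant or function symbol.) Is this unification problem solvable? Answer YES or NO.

Decompose app/2: tup(k, app(p, p), e) = tup(k, t, e),  g(e, a) = g(e, a).
Decompose tup/3: k = k,  app(p, p) = t,  e = e.
Delete trivial equation k = k.
Bind t := app(p, p); no other remaining equation mentions t.
Delete trivial equation e = e.
Delete trivial equation g(e, a) = g(e, a).
Decompose app/2: tup(6, e, app(6, p)) = tup(6, e, p),  6 = 6.
Decompose tup/3: 6 = 6,  e = e,  app(6, p) = p.
Delete trivial equation 6 = 6.
Delete trivial equation e = e.
Occurs check fails: p occurs in app(6, p); the equation p = app(6, p) has no finite solution.

NO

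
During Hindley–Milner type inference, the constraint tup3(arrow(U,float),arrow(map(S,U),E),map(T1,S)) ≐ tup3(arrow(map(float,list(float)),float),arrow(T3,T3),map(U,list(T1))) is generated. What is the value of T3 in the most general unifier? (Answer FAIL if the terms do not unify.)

map(list(map(float,list(float))),map(float,list(float)))

Decompose tup3/3: arrow(U,float) ≐ arrow(map(float,list(float)),float),  arrow(map(S,U),E) ≐ arrow(T3,T3),  map(T1,S) ≐ map(U,list(T1)).
Decompose arrow/2: U ≐ map(float,list(float)),  float ≐ float.
Bind U := map(float,list(float)); substituting into the 2 remaining equations that mention U gives: arrow(map(S,map(float,list(float))),E) ≐ arrow(T3,T3),  map(T1,S) ≐ map(map(float,list(float)),list(T1)).
Delete trivial equation float ≐ float.
Decompose arrow/2: map(S,map(float,list(float))) ≐ T3,  E ≐ T3.
Bind T3 := map(S,map(float,list(float))); substituting into the one remaining equation that mentions T3 gives: E ≐ map(S,map(float,list(float))).
Bind E := map(S,map(float,list(float))); no other remaining equation mentions E.
Decompose map/2: T1 ≐ map(float,list(float)),  S ≐ list(T1).
Bind T1 := map(float,list(float)); substituting into the remaining equation gives: S ≐ list(map(float,list(float))).
Bind S := list(map(float,list(float))). Substituting into the earlier bindings gives T3 := map(list(map(float,list(float))),map(float,list(float))), E := map(list(map(float,list(float))),map(float,list(float))).
MGU = { U -> map(float,list(float)), T3 -> map(list(map(float,list(float))),map(float,list(float))), E -> map(list(map(float,list(float))),map(float,list(float))), T1 -> map(float,list(float)), S -> list(map(float,list(float))) }, so T3 -> map(list(map(float,list(float))),map(float,list(float))).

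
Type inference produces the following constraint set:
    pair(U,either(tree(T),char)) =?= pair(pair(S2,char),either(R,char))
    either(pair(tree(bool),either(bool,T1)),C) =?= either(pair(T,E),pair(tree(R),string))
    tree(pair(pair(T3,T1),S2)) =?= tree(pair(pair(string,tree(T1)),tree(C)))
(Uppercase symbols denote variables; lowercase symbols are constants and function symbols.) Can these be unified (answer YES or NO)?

NO

Decompose pair/2: U =?= pair(S2,char),  either(tree(T),char) =?= either(R,char).
Bind U := pair(S2,char); no other remaining equation mentions U.
Decompose either/2: tree(T) =?= R,  char =?= char.
Bind R := tree(T); substituting into the one remaining equation that mentions R gives: either(pair(tree(bool),either(bool,T1)),C) =?= either(pair(T,E),pair(tree(tree(T)),string)).
Delete trivial equation char =?= char.
Decompose either/2: pair(tree(bool),either(bool,T1)) =?= pair(T,E),  C =?= pair(tree(tree(T)),string).
Decompose pair/2: tree(bool) =?= T,  either(bool,T1) =?= E.
Bind T := tree(bool); substituting into the one remaining equation that mentions T gives: C =?= pair(tree(tree(tree(bool))),string). Substituting into the earlier binding gives R := tree(tree(bool)).
Bind E := either(bool,T1); no other remaining equation mentions E.
Bind C := pair(tree(tree(tree(bool))),string); substituting into the remaining equation gives: tree(pair(pair(T3,T1),S2)) =?= tree(pair(pair(string,tree(T1)),tree(pair(tree(tree(tree(bool))),string)))).
Decompose tree/1: pair(pair(T3,T1),S2) =?= pair(pair(string,tree(T1)),tree(pair(tree(tree(tree(bool))),string))).
Decompose pair/2: pair(T3,T1) =?= pair(string,tree(T1)),  S2 =?= tree(pair(tree(tree(tree(bool))),string)).
Decompose pair/2: T3 =?= string,  T1 =?= tree(T1).
Bind T3 := string; no other remaining equation mentions T3.
Occurs check fails: T1 occurs in tree(T1); the equation T1 =?= tree(T1) has no finite solution.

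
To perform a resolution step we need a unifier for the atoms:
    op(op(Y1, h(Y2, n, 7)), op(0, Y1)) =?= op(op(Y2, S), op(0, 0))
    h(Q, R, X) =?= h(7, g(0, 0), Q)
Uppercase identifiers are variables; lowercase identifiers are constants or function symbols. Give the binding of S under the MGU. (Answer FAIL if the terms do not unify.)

Decompose op/2: op(Y1, h(Y2, n, 7)) =?= op(Y2, S),  op(0, Y1) =?= op(0, 0).
Decompose op/2: Y1 =?= Y2,  h(Y2, n, 7) =?= S.
Bind Y1 := Y2; substituting into the one remaining equation that mentions Y1 gives: op(0, Y2) =?= op(0, 0).
Bind S := h(Y2, n, 7); no other remaining equation mentions S.
Decompose op/2: 0 =?= 0,  Y2 =?= 0.
Delete trivial equation 0 =?= 0.
Bind Y2 := 0; no other remaining equation mentions Y2. Substituting into the earlier bindings gives Y1 := 0, S := h(0, n, 7).
Decompose h/3: Q =?= 7,  R =?= g(0, 0),  X =?= Q.
Bind Q := 7; substituting into the one remaining equation that mentions Q gives: X =?= 7.
Bind R := g(0, 0); no other remaining equation mentions R.
Bind X := 7.
MGU = { Y1 ↦ 0, S ↦ h(0, n, 7), Y2 ↦ 0, Q ↦ 7, R ↦ g(0, 0), X ↦ 7 }, so S ↦ h(0, n, 7).

h(0, n, 7)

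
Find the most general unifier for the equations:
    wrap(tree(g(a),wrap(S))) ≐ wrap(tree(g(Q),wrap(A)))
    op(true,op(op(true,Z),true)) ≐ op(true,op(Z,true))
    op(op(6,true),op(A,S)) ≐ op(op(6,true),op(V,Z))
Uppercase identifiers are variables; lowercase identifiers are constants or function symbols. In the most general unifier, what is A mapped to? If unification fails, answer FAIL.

FAIL

Decompose wrap/1: tree(g(a),wrap(S)) ≐ tree(g(Q),wrap(A)).
Decompose tree/2: g(a) ≐ g(Q),  wrap(S) ≐ wrap(A).
Decompose g/1: a ≐ Q.
Bind Q := a; no other remaining equation mentions Q.
Decompose wrap/1: S ≐ A.
Bind S := A; substituting into the one remaining equation that mentions S gives: op(op(6,true),op(A,A)) ≐ op(op(6,true),op(V,Z)).
Decompose op/2: true ≐ true,  op(op(true,Z),true) ≐ op(Z,true).
Delete trivial equation true ≐ true.
Decompose op/2: op(true,Z) ≐ Z,  true ≐ true.
Occurs check fails: Z occurs in op(true,Z); the equation Z ≐ op(true,Z) has no finite solution.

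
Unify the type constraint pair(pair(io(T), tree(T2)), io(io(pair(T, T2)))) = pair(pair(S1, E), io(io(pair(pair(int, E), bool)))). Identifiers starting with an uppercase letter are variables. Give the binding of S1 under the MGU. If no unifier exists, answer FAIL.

io(pair(int, tree(bool)))

Decompose pair/2: pair(io(T), tree(T2)) = pair(S1, E),  io(io(pair(T, T2))) = io(io(pair(pair(int, E), bool))).
Decompose pair/2: io(T) = S1,  tree(T2) = E.
Bind S1 := io(T); no other remaining equation mentions S1.
Bind E := tree(T2); substituting into the remaining equation gives: io(io(pair(T, T2))) = io(io(pair(pair(int, tree(T2)), bool))).
Decompose io/1: io(pair(T, T2)) = io(pair(pair(int, tree(T2)), bool)).
Decompose io/1: pair(T, T2) = pair(pair(int, tree(T2)), bool).
Decompose pair/2: T = pair(int, tree(T2)),  T2 = bool.
Bind T := pair(int, tree(T2)); no other remaining equation mentions T. Substituting into the earlier binding gives S1 := io(pair(int, tree(T2))).
Bind T2 := bool. Substituting into the earlier bindings gives S1 := io(pair(int, tree(bool))), E := tree(bool), T := pair(int, tree(bool)).
MGU = { S1 -> io(pair(int, tree(bool))), E -> tree(bool), T -> pair(int, tree(bool)), T2 -> bool }, so S1 -> io(pair(int, tree(bool))).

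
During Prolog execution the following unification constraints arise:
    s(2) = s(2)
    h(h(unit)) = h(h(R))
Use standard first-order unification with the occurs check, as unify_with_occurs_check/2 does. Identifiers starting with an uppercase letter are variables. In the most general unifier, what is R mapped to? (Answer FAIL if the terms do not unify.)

Delete trivial equation s(2) = s(2).
Decompose h/1: h(unit) = h(R).
Decompose h/1: unit = R.
Bind R := unit.
MGU = { R = unit }, so R = unit.

unit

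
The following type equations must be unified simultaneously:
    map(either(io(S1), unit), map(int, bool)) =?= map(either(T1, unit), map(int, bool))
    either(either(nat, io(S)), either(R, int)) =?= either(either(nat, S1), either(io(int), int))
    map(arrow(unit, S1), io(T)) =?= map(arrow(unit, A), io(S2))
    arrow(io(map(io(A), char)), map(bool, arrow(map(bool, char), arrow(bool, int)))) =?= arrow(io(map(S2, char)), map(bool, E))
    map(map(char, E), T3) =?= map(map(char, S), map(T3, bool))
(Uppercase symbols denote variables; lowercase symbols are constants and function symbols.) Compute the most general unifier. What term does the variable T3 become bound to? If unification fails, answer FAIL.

Decompose map/2: either(io(S1), unit) =?= either(T1, unit),  map(int, bool) =?= map(int, bool).
Decompose either/2: io(S1) =?= T1,  unit =?= unit.
Bind T1 := io(S1); no other remaining equation mentions T1.
Delete trivial equation unit =?= unit.
Delete trivial equation map(int, bool) =?= map(int, bool).
Decompose either/2: either(nat, io(S)) =?= either(nat, S1),  either(R, int) =?= either(io(int), int).
Decompose either/2: nat =?= nat,  io(S) =?= S1.
Delete trivial equation nat =?= nat.
Bind S1 := io(S); substituting into the one remaining equation that mentions S1 gives: map(arrow(unit, io(S)), io(T)) =?= map(arrow(unit, A), io(S2)). Substituting into the earlier binding gives T1 := io(io(S)).
Decompose either/2: R =?= io(int),  int =?= int.
Bind R := io(int); no other remaining equation mentions R.
Delete trivial equation int =?= int.
Decompose map/2: arrow(unit, io(S)) =?= arrow(unit, A),  io(T) =?= io(S2).
Decompose arrow/2: unit =?= unit,  io(S) =?= A.
Delete trivial equation unit =?= unit.
Bind A := io(S); substituting into the one remaining equation that mentions A gives: arrow(io(map(io(io(S)), char)), map(bool, arrow(map(bool, char), arrow(bool, int)))) =?= arrow(io(map(S2, char)), map(bool, E)).
Decompose io/1: T =?= S2.
Bind T := S2; no other remaining equation mentions T.
Decompose arrow/2: io(map(io(io(S)), char)) =?= io(map(S2, char)),  map(bool, arrow(map(bool, char), arrow(bool, int))) =?= map(bool, E).
Decompose io/1: map(io(io(S)), char) =?= map(S2, char).
Decompose map/2: io(io(S)) =?= S2,  char =?= char.
Bind S2 := io(io(S)); no other remaining equation mentions S2. Substituting into the earlier binding gives T := io(io(S)).
Delete trivial equation char =?= char.
Decompose map/2: bool =?= bool,  arrow(map(bool, char), arrow(bool, int)) =?= E.
Delete trivial equation bool =?= bool.
Bind E := arrow(map(bool, char), arrow(bool, int)); substituting into the remaining equation gives: map(map(char, arrow(map(bool, char), arrow(bool, int))), T3) =?= map(map(char, S), map(T3, bool)).
Decompose map/2: map(char, arrow(map(bool, char), arrow(bool, int))) =?= map(char, S),  T3 =?= map(T3, bool).
Decompose map/2: char =?= char,  arrow(map(bool, char), arrow(bool, int)) =?= S.
Delete trivial equation char =?= char.
Bind S := arrow(map(bool, char), arrow(bool, int)); no other remaining equation mentions S. Substituting into the earlier bindings gives T1 := io(io(arrow(map(bool, char), arrow(bool, int)))), S1 := io(arrow(map(bool, char), arrow(bool, int))), A := io(arrow(map(bool, char), arrow(bool, int))), T := io(io(arrow(map(bool, char), arrow(bool, int)))), S2 := io(io(arrow(map(bool, char), arrow(bool, int)))).
Occurs check fails: T3 occurs in map(T3, bool); the equation T3 =?= map(T3, bool) has no finite solution.

FAIL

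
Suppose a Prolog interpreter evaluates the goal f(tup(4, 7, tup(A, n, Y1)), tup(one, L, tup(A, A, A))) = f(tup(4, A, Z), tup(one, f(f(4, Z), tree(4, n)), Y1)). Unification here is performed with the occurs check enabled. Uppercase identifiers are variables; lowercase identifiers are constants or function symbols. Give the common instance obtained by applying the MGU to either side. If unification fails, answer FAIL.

Decompose f/2: tup(4, 7, tup(A, n, Y1)) = tup(4, A, Z),  tup(one, L, tup(A, A, A)) = tup(one, f(f(4, Z), tree(4, n)), Y1).
Decompose tup/3: 4 = 4,  7 = A,  tup(A, n, Y1) = Z.
Delete trivial equation 4 = 4.
Bind A := 7; substituting into the remaining equations gives: tup(7, n, Y1) = Z,  tup(one, L, tup(7, 7, 7)) = tup(one, f(f(4, Z), tree(4, n)), Y1).
Bind Z := tup(7, n, Y1); substituting into the remaining equation gives: tup(one, L, tup(7, 7, 7)) = tup(one, f(f(4, tup(7, n, Y1)), tree(4, n)), Y1).
Decompose tup/3: one = one,  L = f(f(4, tup(7, n, Y1)), tree(4, n)),  tup(7, 7, 7) = Y1.
Delete trivial equation one = one.
Bind L := f(f(4, tup(7, n, Y1)), tree(4, n)); no other remaining equation mentions L.
Bind Y1 := tup(7, 7, 7). Substituting into the earlier bindings gives Z := tup(7, n, tup(7, 7, 7)), L := f(f(4, tup(7, n, tup(7, 7, 7))), tree(4, n)).
Applying the MGU to either side gives f(tup(4, 7, tup(7, n, tup(7, 7, 7))), tup(one, f(f(4, tup(7, n, tup(7, 7, 7))), tree(4, n)), tup(7, 7, 7))).

f(tup(4, 7, tup(7, n, tup(7, 7, 7))), tup(one, f(f(4, tup(7, n, tup(7, 7, 7))), tree(4, n)), tup(7, 7, 7)))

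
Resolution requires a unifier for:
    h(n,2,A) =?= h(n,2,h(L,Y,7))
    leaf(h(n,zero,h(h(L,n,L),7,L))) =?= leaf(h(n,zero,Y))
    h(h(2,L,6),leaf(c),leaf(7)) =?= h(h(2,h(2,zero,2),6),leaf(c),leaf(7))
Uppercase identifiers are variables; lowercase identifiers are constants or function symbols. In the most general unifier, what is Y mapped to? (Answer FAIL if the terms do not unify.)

Decompose h/3: n =?= n,  2 =?= 2,  A =?= h(L,Y,7).
Delete trivial equation n =?= n.
Delete trivial equation 2 =?= 2.
Bind A := h(L,Y,7); no other remaining equation mentions A.
Decompose leaf/1: h(n,zero,h(h(L,n,L),7,L)) =?= h(n,zero,Y).
Decompose h/3: n =?= n,  zero =?= zero,  h(h(L,n,L),7,L) =?= Y.
Delete trivial equation n =?= n.
Delete trivial equation zero =?= zero.
Bind Y := h(h(L,n,L),7,L); no other remaining equation mentions Y. Substituting into the earlier binding gives A := h(L,h(h(L,n,L),7,L),7).
Decompose h/3: h(2,L,6) =?= h(2,h(2,zero,2),6),  leaf(c) =?= leaf(c),  leaf(7) =?= leaf(7).
Decompose h/3: 2 =?= 2,  L =?= h(2,zero,2),  6 =?= 6.
Delete trivial equation 2 =?= 2.
Bind L := h(2,zero,2); no other remaining equation mentions L. Substituting into the earlier bindings gives A := h(h(2,zero,2),h(h(h(2,zero,2),n,h(2,zero,2)),7,h(2,zero,2)),7), Y := h(h(h(2,zero,2),n,h(2,zero,2)),7,h(2,zero,2)).
Delete trivial equation 6 =?= 6.
Delete trivial equation leaf(c) =?= leaf(c).
Delete trivial equation leaf(7) =?= leaf(7).
MGU = { A ↦ h(h(2,zero,2),h(h(h(2,zero,2),n,h(2,zero,2)),7,h(2,zero,2)),7), Y ↦ h(h(h(2,zero,2),n,h(2,zero,2)),7,h(2,zero,2)), L ↦ h(2,zero,2) }, so Y ↦ h(h(h(2,zero,2),n,h(2,zero,2)),7,h(2,zero,2)).

h(h(h(2,zero,2),n,h(2,zero,2)),7,h(2,zero,2))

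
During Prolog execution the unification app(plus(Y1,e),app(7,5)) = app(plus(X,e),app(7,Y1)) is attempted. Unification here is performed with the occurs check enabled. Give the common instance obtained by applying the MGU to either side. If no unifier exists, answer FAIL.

Decompose app/2: plus(Y1,e) = plus(X,e),  app(7,5) = app(7,Y1).
Decompose plus/2: Y1 = X,  e = e.
Bind Y1 := X; substituting into the one remaining equation that mentions Y1 gives: app(7,5) = app(7,X).
Delete trivial equation e = e.
Decompose app/2: 7 = 7,  5 = X.
Delete trivial equation 7 = 7.
Bind X := 5. Substituting into the earlier binding gives Y1 := 5.
Applying the MGU to either side gives app(plus(5,e),app(7,5)).

app(plus(5,e),app(7,5))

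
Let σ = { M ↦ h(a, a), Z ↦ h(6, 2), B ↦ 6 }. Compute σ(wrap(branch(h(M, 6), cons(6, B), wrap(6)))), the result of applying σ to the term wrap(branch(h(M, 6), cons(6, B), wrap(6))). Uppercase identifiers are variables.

wrap(branch(h(h(a, a), 6), cons(6, 6), wrap(6)))

Replace each occurrence of M with h(a, a).
Replace each occurrence of B with 6.
Result: wrap(branch(h(h(a, a), 6), cons(6, 6), wrap(6))).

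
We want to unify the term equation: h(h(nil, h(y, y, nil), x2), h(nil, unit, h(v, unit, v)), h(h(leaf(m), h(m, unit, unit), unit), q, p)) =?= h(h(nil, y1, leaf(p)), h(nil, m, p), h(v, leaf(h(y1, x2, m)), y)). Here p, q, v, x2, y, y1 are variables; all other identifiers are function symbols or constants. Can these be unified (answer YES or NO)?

Decompose h/3: h(nil, h(y, y, nil), x2) =?= h(nil, y1, leaf(p)),  h(nil, unit, h(v, unit, v)) =?= h(nil, m, p),  h(h(leaf(m), h(m, unit, unit), unit), q, p) =?= h(v, leaf(h(y1, x2, m)), y).
Decompose h/3: nil =?= nil,  h(y, y, nil) =?= y1,  x2 =?= leaf(p).
Delete trivial equation nil =?= nil.
Bind y1 := h(y, y, nil); substituting into the one remaining equation that mentions y1 gives: h(h(leaf(m), h(m, unit, unit), unit), q, p) =?= h(v, leaf(h(h(y, y, nil), x2, m)), y).
Bind x2 := leaf(p); substituting into the one remaining equation that mentions x2 gives: h(h(leaf(m), h(m, unit, unit), unit), q, p) =?= h(v, leaf(h(h(y, y, nil), leaf(p), m)), y).
Decompose h/3: nil =?= nil,  unit =?= m,  h(v, unit, v) =?= p.
Delete trivial equation nil =?= nil.
Clash: constants unit and m differ; no unifier exists.

NO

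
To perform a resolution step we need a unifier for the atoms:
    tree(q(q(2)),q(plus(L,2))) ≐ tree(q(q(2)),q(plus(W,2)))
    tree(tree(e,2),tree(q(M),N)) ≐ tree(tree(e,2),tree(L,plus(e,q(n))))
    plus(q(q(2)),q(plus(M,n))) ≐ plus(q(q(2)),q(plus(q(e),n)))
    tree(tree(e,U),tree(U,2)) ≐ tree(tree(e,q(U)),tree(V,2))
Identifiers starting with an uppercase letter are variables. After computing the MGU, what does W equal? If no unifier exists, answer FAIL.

Decompose tree/2: q(q(2)) ≐ q(q(2)),  q(plus(L,2)) ≐ q(plus(W,2)).
Delete trivial equation q(q(2)) ≐ q(q(2)).
Decompose q/1: plus(L,2) ≐ plus(W,2).
Decompose plus/2: L ≐ W,  2 ≐ 2.
Bind L := W; substituting into the one remaining equation that mentions L gives: tree(tree(e,2),tree(q(M),N)) ≐ tree(tree(e,2),tree(W,plus(e,q(n)))).
Delete trivial equation 2 ≐ 2.
Decompose tree/2: tree(e,2) ≐ tree(e,2),  tree(q(M),N) ≐ tree(W,plus(e,q(n))).
Delete trivial equation tree(e,2) ≐ tree(e,2).
Decompose tree/2: q(M) ≐ W,  N ≐ plus(e,q(n)).
Bind W := q(M); no other remaining equation mentions W. Substituting into the earlier binding gives L := q(M).
Bind N := plus(e,q(n)); no other remaining equation mentions N.
Decompose plus/2: q(q(2)) ≐ q(q(2)),  q(plus(M,n)) ≐ q(plus(q(e),n)).
Delete trivial equation q(q(2)) ≐ q(q(2)).
Decompose q/1: plus(M,n) ≐ plus(q(e),n).
Decompose plus/2: M ≐ q(e),  n ≐ n.
Bind M := q(e); no other remaining equation mentions M. Substituting into the earlier bindings gives L := q(q(e)), W := q(q(e)).
Delete trivial equation n ≐ n.
Decompose tree/2: tree(e,U) ≐ tree(e,q(U)),  tree(U,2) ≐ tree(V,2).
Decompose tree/2: e ≐ e,  U ≐ q(U).
Delete trivial equation e ≐ e.
Occurs check fails: U occurs in q(U); the equation U ≐ q(U) has no finite solution.

FAIL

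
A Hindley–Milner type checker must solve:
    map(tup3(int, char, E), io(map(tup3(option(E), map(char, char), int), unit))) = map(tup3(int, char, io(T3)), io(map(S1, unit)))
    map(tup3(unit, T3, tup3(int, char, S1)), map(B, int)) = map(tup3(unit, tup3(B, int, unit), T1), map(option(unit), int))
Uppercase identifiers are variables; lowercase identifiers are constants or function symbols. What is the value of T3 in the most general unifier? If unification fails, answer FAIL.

tup3(option(unit), int, unit)

Decompose map/2: tup3(int, char, E) = tup3(int, char, io(T3)),  io(map(tup3(option(E), map(char, char), int), unit)) = io(map(S1, unit)).
Decompose tup3/3: int = int,  char = char,  E = io(T3).
Delete trivial equation int = int.
Delete trivial equation char = char.
Bind E := io(T3); substituting into the one remaining equation that mentions E gives: io(map(tup3(option(io(T3)), map(char, char), int), unit)) = io(map(S1, unit)).
Decompose io/1: map(tup3(option(io(T3)), map(char, char), int), unit) = map(S1, unit).
Decompose map/2: tup3(option(io(T3)), map(char, char), int) = S1,  unit = unit.
Bind S1 := tup3(option(io(T3)), map(char, char), int); substituting into the one remaining equation that mentions S1 gives: map(tup3(unit, T3, tup3(int, char, tup3(option(io(T3)), map(char, char), int))), map(B, int)) = map(tup3(unit, tup3(B, int, unit), T1), map(option(unit), int)).
Delete trivial equation unit = unit.
Decompose map/2: tup3(unit, T3, tup3(int, char, tup3(option(io(T3)), map(char, char), int))) = tup3(unit, tup3(B, int, unit), T1),  map(B, int) = map(option(unit), int).
Decompose tup3/3: unit = unit,  T3 = tup3(B, int, unit),  tup3(int, char, tup3(option(io(T3)), map(char, char), int)) = T1.
Delete trivial equation unit = unit.
Bind T3 := tup3(B, int, unit); substituting into the one remaining equation that mentions T3 gives: tup3(int, char, tup3(option(io(tup3(B, int, unit))), map(char, char), int)) = T1. Substituting into the earlier bindings gives E := io(tup3(B, int, unit)), S1 := tup3(option(io(tup3(B, int, unit))), map(char, char), int).
Bind T1 := tup3(int, char, tup3(option(io(tup3(B, int, unit))), map(char, char), int)); no other remaining equation mentions T1.
Decompose map/2: B = option(unit),  int = int.
Bind B := option(unit); no other remaining equation mentions B. Substituting into the earlier bindings gives E := io(tup3(option(unit), int, unit)), S1 := tup3(option(io(tup3(option(unit), int, unit))), map(char, char), int), T3 := tup3(option(unit), int, unit), T1 := tup3(int, char, tup3(option(io(tup3(option(unit), int, unit))), map(char, char), int)).
Delete trivial equation int = int.
MGU = { E -> io(tup3(option(unit), int, unit)), S1 -> tup3(option(io(tup3(option(unit), int, unit))), map(char, char), int), T3 -> tup3(option(unit), int, unit), T1 -> tup3(int, char, tup3(option(io(tup3(option(unit), int, unit))), map(char, char), int)), B -> option(unit) }, so T3 -> tup3(option(unit), int, unit).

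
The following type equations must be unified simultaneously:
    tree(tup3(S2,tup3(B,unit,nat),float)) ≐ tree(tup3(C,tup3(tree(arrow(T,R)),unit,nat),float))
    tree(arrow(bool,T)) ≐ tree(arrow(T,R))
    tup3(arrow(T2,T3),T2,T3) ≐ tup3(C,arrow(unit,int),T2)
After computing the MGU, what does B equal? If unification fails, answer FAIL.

tree(arrow(bool,bool))

Decompose tree/1: tup3(S2,tup3(B,unit,nat),float) ≐ tup3(C,tup3(tree(arrow(T,R)),unit,nat),float).
Decompose tup3/3: S2 ≐ C,  tup3(B,unit,nat) ≐ tup3(tree(arrow(T,R)),unit,nat),  float ≐ float.
Bind S2 := C; no other remaining equation mentions S2.
Decompose tup3/3: B ≐ tree(arrow(T,R)),  unit ≐ unit,  nat ≐ nat.
Bind B := tree(arrow(T,R)); no other remaining equation mentions B.
Delete trivial equation unit ≐ unit.
Delete trivial equation nat ≐ nat.
Delete trivial equation float ≐ float.
Decompose tree/1: arrow(bool,T) ≐ arrow(T,R).
Decompose arrow/2: bool ≐ T,  T ≐ R.
Bind T := bool; substituting into the one remaining equation that mentions T gives: bool ≐ R. Substituting into the earlier binding gives B := tree(arrow(bool,R)).
Bind R := bool; no other remaining equation mentions R. Substituting into the earlier binding gives B := tree(arrow(bool,bool)).
Decompose tup3/3: arrow(T2,T3) ≐ C,  T2 ≐ arrow(unit,int),  T3 ≐ T2.
Bind C := arrow(T2,T3); no other remaining equation mentions C. Substituting into the earlier binding gives S2 := arrow(T2,T3).
Bind T2 := arrow(unit,int); substituting into the remaining equation gives: T3 ≐ arrow(unit,int). Substituting into the earlier bindings gives S2 := arrow(arrow(unit,int),T3), C := arrow(arrow(unit,int),T3).
Bind T3 := arrow(unit,int). Substituting into the earlier bindings gives S2 := arrow(arrow(unit,int),arrow(unit,int)), C := arrow(arrow(unit,int),arrow(unit,int)).
MGU = { S2 -> arrow(arrow(unit,int),arrow(unit,int)), B -> tree(arrow(bool,bool)), T -> bool, R -> bool, C -> arrow(arrow(unit,int),arrow(unit,int)), T2 -> arrow(unit,int), T3 -> arrow(unit,int) }, so B -> tree(arrow(bool,bool)).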